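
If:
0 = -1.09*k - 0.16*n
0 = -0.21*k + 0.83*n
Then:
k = 0.00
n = 0.00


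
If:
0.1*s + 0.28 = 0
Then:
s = -2.80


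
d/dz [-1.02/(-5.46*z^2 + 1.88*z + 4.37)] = (1.9176 - 11.1384*z)/(-5.46*z^2 + 1.88*z + 4.37)^2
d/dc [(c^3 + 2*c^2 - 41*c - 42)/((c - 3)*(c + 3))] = (c^4 + 14*c^2 + 48*c + 369)/(c^4 - 18*c^2 + 81)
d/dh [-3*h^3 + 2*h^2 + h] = -9*h^2 + 4*h + 1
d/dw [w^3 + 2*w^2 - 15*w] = 3*w^2 + 4*w - 15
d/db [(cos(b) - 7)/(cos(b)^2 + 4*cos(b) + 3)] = (cos(b)^2 - 14*cos(b) - 31)*sin(b)/(cos(b)^2 + 4*cos(b) + 3)^2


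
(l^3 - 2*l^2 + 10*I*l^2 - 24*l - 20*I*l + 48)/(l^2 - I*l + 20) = (l^2 + l*(-2 + 6*I) - 12*I)/(l - 5*I)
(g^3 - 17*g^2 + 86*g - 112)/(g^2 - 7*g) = g - 10 + 16/g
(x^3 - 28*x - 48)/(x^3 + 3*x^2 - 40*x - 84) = (x + 4)/(x + 7)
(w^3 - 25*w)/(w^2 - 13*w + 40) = w*(w + 5)/(w - 8)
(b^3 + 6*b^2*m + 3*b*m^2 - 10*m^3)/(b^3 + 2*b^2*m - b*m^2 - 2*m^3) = (b + 5*m)/(b + m)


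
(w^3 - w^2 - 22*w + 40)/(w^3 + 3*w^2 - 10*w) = (w - 4)/w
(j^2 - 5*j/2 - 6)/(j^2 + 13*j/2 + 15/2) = (j - 4)/(j + 5)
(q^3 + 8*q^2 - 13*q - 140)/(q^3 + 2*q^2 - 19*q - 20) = (q + 7)/(q + 1)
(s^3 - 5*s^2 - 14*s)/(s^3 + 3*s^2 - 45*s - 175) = s*(s + 2)/(s^2 + 10*s + 25)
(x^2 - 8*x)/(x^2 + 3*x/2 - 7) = 2*x*(x - 8)/(2*x^2 + 3*x - 14)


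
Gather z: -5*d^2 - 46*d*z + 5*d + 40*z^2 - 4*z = -5*d^2 + 5*d + 40*z^2 + z*(-46*d - 4)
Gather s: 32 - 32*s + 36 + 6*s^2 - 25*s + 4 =6*s^2 - 57*s + 72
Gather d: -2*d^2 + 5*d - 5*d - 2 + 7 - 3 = 2 - 2*d^2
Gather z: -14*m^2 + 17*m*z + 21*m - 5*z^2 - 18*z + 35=-14*m^2 + 21*m - 5*z^2 + z*(17*m - 18) + 35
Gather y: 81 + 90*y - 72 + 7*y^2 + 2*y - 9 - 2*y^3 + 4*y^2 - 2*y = -2*y^3 + 11*y^2 + 90*y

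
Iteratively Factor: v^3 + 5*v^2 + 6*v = (v)*(v^2 + 5*v + 6) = v*(v + 2)*(v + 3)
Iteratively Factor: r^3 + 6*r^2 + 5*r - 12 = (r + 3)*(r^2 + 3*r - 4) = (r + 3)*(r + 4)*(r - 1)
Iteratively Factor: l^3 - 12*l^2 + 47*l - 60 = (l - 3)*(l^2 - 9*l + 20) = (l - 4)*(l - 3)*(l - 5)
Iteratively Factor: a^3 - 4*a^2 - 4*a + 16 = (a - 2)*(a^2 - 2*a - 8) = (a - 4)*(a - 2)*(a + 2)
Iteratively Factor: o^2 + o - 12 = (o + 4)*(o - 3)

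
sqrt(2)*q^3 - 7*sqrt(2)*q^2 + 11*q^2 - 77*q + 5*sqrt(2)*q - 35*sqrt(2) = (q - 7)*(q + 5*sqrt(2))*(sqrt(2)*q + 1)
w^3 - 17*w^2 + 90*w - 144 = (w - 8)*(w - 6)*(w - 3)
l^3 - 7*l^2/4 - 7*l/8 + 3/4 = (l - 2)*(l - 1/2)*(l + 3/4)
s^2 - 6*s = s*(s - 6)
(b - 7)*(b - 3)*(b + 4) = b^3 - 6*b^2 - 19*b + 84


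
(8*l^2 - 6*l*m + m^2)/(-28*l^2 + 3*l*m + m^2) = (-2*l + m)/(7*l + m)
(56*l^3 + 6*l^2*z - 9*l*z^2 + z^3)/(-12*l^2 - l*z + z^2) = (-14*l^2 - 5*l*z + z^2)/(3*l + z)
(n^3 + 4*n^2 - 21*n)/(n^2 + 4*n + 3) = n*(n^2 + 4*n - 21)/(n^2 + 4*n + 3)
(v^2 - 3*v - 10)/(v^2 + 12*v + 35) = (v^2 - 3*v - 10)/(v^2 + 12*v + 35)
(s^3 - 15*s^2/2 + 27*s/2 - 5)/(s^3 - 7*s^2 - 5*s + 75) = (s^2 - 5*s/2 + 1)/(s^2 - 2*s - 15)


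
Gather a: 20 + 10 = 30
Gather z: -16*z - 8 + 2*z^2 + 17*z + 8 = 2*z^2 + z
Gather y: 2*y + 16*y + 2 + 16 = 18*y + 18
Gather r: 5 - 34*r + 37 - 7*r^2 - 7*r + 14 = -7*r^2 - 41*r + 56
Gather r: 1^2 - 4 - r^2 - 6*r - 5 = -r^2 - 6*r - 8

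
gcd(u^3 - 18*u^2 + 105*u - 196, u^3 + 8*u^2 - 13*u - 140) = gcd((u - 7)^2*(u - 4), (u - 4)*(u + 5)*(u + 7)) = u - 4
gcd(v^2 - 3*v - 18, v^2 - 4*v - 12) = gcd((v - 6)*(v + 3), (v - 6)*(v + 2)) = v - 6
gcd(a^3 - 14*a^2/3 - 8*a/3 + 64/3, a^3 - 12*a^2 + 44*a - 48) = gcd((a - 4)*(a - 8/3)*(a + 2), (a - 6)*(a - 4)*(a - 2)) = a - 4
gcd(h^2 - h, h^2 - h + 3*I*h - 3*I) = h - 1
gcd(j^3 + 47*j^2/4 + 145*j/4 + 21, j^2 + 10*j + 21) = j + 7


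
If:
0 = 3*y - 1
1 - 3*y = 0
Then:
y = 1/3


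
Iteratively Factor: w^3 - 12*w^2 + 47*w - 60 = (w - 5)*(w^2 - 7*w + 12) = (w - 5)*(w - 3)*(w - 4)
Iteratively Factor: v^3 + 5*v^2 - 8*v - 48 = (v + 4)*(v^2 + v - 12) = (v + 4)^2*(v - 3)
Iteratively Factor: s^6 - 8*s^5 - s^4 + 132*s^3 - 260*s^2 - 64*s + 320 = (s + 1)*(s^5 - 9*s^4 + 8*s^3 + 124*s^2 - 384*s + 320) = (s + 1)*(s + 4)*(s^4 - 13*s^3 + 60*s^2 - 116*s + 80) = (s - 2)*(s + 1)*(s + 4)*(s^3 - 11*s^2 + 38*s - 40) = (s - 5)*(s - 2)*(s + 1)*(s + 4)*(s^2 - 6*s + 8) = (s - 5)*(s - 2)^2*(s + 1)*(s + 4)*(s - 4)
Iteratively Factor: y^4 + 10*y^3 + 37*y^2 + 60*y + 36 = (y + 3)*(y^3 + 7*y^2 + 16*y + 12) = (y + 2)*(y + 3)*(y^2 + 5*y + 6) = (y + 2)^2*(y + 3)*(y + 3)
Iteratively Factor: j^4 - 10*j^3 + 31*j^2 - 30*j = (j - 2)*(j^3 - 8*j^2 + 15*j) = (j - 5)*(j - 2)*(j^2 - 3*j) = (j - 5)*(j - 3)*(j - 2)*(j)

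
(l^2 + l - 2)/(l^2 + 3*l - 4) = (l + 2)/(l + 4)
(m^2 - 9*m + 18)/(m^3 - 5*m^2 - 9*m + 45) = (m - 6)/(m^2 - 2*m - 15)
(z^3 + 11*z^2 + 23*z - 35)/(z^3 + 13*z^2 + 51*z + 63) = (z^2 + 4*z - 5)/(z^2 + 6*z + 9)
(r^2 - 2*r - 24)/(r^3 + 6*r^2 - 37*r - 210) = (r + 4)/(r^2 + 12*r + 35)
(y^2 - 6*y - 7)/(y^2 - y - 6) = (-y^2 + 6*y + 7)/(-y^2 + y + 6)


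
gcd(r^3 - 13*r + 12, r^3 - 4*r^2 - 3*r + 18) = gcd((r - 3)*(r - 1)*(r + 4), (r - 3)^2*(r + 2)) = r - 3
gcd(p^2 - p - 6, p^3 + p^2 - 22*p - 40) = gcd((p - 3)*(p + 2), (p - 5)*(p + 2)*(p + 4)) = p + 2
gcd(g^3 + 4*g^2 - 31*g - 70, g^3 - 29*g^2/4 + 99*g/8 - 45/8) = g - 5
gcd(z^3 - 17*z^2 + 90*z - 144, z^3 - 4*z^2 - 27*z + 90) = z^2 - 9*z + 18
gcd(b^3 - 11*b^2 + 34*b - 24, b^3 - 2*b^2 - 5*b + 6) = b - 1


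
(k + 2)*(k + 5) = k^2 + 7*k + 10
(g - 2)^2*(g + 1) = g^3 - 3*g^2 + 4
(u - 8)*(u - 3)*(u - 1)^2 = u^4 - 13*u^3 + 47*u^2 - 59*u + 24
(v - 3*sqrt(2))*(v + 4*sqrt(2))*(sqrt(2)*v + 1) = sqrt(2)*v^3 + 3*v^2 - 23*sqrt(2)*v - 24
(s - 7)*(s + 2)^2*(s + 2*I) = s^4 - 3*s^3 + 2*I*s^3 - 24*s^2 - 6*I*s^2 - 28*s - 48*I*s - 56*I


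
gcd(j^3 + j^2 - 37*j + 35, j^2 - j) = j - 1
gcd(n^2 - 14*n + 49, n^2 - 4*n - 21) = n - 7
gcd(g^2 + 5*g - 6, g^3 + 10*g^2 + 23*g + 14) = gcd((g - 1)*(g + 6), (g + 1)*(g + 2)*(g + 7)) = 1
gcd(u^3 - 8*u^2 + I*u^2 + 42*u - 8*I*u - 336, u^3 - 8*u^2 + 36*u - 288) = u^2 + u*(-8 - 6*I) + 48*I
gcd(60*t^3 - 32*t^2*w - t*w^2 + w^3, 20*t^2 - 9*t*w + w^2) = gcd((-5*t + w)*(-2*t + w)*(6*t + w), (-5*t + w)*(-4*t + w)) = 5*t - w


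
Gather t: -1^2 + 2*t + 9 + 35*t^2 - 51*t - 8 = 35*t^2 - 49*t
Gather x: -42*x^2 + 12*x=-42*x^2 + 12*x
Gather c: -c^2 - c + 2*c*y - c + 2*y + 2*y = -c^2 + c*(2*y - 2) + 4*y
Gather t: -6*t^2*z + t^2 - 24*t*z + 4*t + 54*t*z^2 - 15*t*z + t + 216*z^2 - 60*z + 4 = t^2*(1 - 6*z) + t*(54*z^2 - 39*z + 5) + 216*z^2 - 60*z + 4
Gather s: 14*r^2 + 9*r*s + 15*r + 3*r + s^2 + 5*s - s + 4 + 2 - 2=14*r^2 + 18*r + s^2 + s*(9*r + 4) + 4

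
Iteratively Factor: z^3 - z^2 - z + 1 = (z + 1)*(z^2 - 2*z + 1) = (z - 1)*(z + 1)*(z - 1)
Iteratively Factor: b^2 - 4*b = (b)*(b - 4)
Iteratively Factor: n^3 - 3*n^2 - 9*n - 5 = (n + 1)*(n^2 - 4*n - 5) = (n - 5)*(n + 1)*(n + 1)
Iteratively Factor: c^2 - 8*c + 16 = (c - 4)*(c - 4)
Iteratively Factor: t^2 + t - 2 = (t - 1)*(t + 2)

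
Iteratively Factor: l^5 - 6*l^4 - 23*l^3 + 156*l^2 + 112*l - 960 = (l - 5)*(l^4 - l^3 - 28*l^2 + 16*l + 192) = (l - 5)*(l - 4)*(l^3 + 3*l^2 - 16*l - 48) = (l - 5)*(l - 4)^2*(l^2 + 7*l + 12) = (l - 5)*(l - 4)^2*(l + 3)*(l + 4)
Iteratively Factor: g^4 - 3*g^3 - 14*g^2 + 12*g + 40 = (g - 2)*(g^3 - g^2 - 16*g - 20) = (g - 5)*(g - 2)*(g^2 + 4*g + 4) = (g - 5)*(g - 2)*(g + 2)*(g + 2)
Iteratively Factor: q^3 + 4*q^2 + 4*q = (q + 2)*(q^2 + 2*q) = (q + 2)^2*(q)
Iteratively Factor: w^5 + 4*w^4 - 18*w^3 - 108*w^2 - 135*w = (w - 5)*(w^4 + 9*w^3 + 27*w^2 + 27*w) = w*(w - 5)*(w^3 + 9*w^2 + 27*w + 27) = w*(w - 5)*(w + 3)*(w^2 + 6*w + 9) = w*(w - 5)*(w + 3)^2*(w + 3)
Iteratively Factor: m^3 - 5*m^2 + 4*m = (m)*(m^2 - 5*m + 4) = m*(m - 1)*(m - 4)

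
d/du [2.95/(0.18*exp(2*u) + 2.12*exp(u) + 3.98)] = (-1.062*exp(u) - 6.254)*exp(u)/(0.18*exp(2*u) + 2.12*exp(u) + 3.98)^2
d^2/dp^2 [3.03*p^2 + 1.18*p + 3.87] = 6.06000000000000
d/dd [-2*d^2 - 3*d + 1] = -4*d - 3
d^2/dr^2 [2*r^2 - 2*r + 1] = 4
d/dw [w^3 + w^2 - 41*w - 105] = 3*w^2 + 2*w - 41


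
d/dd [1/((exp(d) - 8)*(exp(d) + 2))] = 2*(3 - exp(d))*exp(d)/(exp(4*d) - 12*exp(3*d) + 4*exp(2*d) + 192*exp(d) + 256)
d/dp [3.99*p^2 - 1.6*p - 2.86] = 7.98*p - 1.6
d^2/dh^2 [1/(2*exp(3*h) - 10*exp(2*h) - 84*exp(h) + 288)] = ((-9*exp(2*h) + 20*exp(h) + 42)*(exp(3*h) - 5*exp(2*h) - 42*exp(h) + 144)/2 + (-3*exp(2*h) + 10*exp(h) + 42)^2*exp(h))*exp(h)/(exp(3*h) - 5*exp(2*h) - 42*exp(h) + 144)^3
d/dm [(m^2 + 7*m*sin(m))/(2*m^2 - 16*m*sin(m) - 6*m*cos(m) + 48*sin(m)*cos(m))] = 3*(-m^3*sin(m) + 5*m^3*cos(m) + 16*m^2*sin(m)^2 - 5*m^2*sin(m) - m^2*cos(m) - 15*m^2 + 56*m*sin(m)^3 + 16*m*sin(m)*cos(m) + 56*sin(m)^2*cos(m))/(2*(m - 8*sin(m))^2*(m - 3*cos(m))^2)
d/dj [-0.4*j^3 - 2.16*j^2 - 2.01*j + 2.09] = -1.2*j^2 - 4.32*j - 2.01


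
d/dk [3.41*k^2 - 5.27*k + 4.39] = 6.82*k - 5.27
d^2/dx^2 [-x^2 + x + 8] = -2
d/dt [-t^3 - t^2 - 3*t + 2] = -3*t^2 - 2*t - 3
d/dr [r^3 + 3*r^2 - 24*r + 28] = 3*r^2 + 6*r - 24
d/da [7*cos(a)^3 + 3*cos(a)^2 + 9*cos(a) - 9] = 3*(7*sin(a)^2 - 2*cos(a) - 10)*sin(a)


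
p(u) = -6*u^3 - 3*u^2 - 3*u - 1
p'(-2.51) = -101.34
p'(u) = -18*u^2 - 6*u - 3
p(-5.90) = 1144.54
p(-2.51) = 82.51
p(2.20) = -86.01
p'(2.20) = -103.32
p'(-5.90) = -594.18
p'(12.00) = -2667.00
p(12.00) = -10837.00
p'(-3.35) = -184.90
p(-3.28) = 188.29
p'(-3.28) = -176.97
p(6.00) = -1423.00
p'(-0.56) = -5.28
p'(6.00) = -687.00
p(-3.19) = 172.81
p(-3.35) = 200.95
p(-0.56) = 0.79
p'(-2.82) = -129.22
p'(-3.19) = -167.03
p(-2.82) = 118.16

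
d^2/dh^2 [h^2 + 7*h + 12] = 2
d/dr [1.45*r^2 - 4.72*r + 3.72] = 2.9*r - 4.72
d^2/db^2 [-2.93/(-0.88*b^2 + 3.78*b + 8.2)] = (4.537984*b^2 - 19.492704*b - 2.93*(1.76*b - 3.78)*(3.52*b - 7.56) - 42.28576)/(-0.88*b^2 + 3.78*b + 8.2)^3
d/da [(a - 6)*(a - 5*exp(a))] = a - (a - 6)*(5*exp(a) - 1) - 5*exp(a)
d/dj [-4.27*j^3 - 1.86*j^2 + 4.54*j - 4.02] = -12.81*j^2 - 3.72*j + 4.54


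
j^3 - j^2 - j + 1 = (j - 1)^2*(j + 1)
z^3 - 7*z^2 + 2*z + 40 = (z - 5)*(z - 4)*(z + 2)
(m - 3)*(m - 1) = m^2 - 4*m + 3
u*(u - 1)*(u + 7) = u^3 + 6*u^2 - 7*u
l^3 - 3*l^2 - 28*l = l*(l - 7)*(l + 4)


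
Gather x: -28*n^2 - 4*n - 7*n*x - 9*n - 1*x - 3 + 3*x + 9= -28*n^2 - 13*n + x*(2 - 7*n) + 6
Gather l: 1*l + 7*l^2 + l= 7*l^2 + 2*l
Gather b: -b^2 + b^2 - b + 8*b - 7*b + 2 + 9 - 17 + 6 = 0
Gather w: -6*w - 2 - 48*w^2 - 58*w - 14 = -48*w^2 - 64*w - 16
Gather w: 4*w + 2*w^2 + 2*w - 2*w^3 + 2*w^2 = -2*w^3 + 4*w^2 + 6*w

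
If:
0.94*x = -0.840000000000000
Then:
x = -0.89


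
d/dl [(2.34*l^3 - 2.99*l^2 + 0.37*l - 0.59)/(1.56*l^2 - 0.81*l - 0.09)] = (3.6504*l^4 - 3.7908*l^3 + 1.2129*l^2 + 2.379*l - 0.5112)/(2.4336*l^4 - 2.5272*l^3 + 0.3753*l^2 + 0.1458*l + 0.0081)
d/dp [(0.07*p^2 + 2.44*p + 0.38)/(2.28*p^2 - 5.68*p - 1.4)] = (-5.9608*p^2 - 1.9288*p - 1.2576)/(5.1984*p^4 - 25.9008*p^3 + 25.8784*p^2 + 15.904*p + 1.96)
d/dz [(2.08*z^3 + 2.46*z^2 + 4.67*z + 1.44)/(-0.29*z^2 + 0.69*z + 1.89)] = (-0.6032*z^4 + 2.8704*z^3 + 14.8453*z^2 + 10.134*z + 7.8327)/(0.0841*z^4 - 0.4002*z^3 - 0.6201*z^2 + 2.6082*z + 3.5721)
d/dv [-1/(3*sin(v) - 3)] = cos(v)/(3*(sin(v) - 1)^2)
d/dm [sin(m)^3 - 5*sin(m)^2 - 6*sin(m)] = (3*sin(m)^2 - 10*sin(m) - 6)*cos(m)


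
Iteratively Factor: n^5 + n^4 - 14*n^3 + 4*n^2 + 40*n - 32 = (n - 2)*(n^4 + 3*n^3 - 8*n^2 - 12*n + 16) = (n - 2)^2*(n^3 + 5*n^2 + 2*n - 8) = (n - 2)^2*(n - 1)*(n^2 + 6*n + 8) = (n - 2)^2*(n - 1)*(n + 2)*(n + 4)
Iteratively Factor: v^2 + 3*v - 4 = (v - 1)*(v + 4)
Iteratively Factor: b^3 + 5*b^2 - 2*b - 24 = (b + 3)*(b^2 + 2*b - 8) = (b - 2)*(b + 3)*(b + 4)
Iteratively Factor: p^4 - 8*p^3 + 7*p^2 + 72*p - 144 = (p + 3)*(p^3 - 11*p^2 + 40*p - 48) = (p - 3)*(p + 3)*(p^2 - 8*p + 16) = (p - 4)*(p - 3)*(p + 3)*(p - 4)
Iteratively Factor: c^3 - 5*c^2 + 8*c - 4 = (c - 2)*(c^2 - 3*c + 2) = (c - 2)*(c - 1)*(c - 2)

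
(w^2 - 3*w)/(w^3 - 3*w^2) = 1/w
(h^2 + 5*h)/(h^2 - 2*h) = (h + 5)/(h - 2)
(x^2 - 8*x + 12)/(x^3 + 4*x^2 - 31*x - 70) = (x^2 - 8*x + 12)/(x^3 + 4*x^2 - 31*x - 70)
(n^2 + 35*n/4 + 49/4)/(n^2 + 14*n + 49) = (n + 7/4)/(n + 7)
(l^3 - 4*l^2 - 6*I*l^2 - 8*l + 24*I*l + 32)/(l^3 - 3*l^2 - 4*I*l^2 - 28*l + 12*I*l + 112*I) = (l^2 - 2*l*(2 + I) + 8*I)/(l^2 - 3*l - 28)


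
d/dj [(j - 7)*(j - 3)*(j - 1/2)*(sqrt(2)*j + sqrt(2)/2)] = sqrt(2)*(8*j^3 - 60*j^2 + 83*j + 5)/2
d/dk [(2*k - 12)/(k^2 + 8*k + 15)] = 2*(k^2 + 8*k - 2*(k - 6)*(k + 4) + 15)/(k^2 + 8*k + 15)^2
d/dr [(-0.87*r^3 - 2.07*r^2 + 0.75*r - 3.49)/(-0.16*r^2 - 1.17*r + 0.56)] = (0.1392*r^4 + 2.0358*r^3 + 1.0803*r^2 - 3.4352*r - 3.6633)/(0.0256*r^4 + 0.3744*r^3 + 1.1897*r^2 - 1.3104*r + 0.3136)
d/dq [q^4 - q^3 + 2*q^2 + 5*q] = 4*q^3 - 3*q^2 + 4*q + 5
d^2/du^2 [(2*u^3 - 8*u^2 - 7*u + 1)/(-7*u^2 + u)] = 2*(397*u^3 - 147*u^2 + 21*u - 1)/(u^3*(343*u^3 - 147*u^2 + 21*u - 1))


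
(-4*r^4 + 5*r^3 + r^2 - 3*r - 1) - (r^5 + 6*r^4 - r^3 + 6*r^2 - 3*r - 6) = -r^5 - 10*r^4 + 6*r^3 - 5*r^2 + 5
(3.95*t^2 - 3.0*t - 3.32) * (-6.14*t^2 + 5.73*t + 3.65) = -24.253*t^4 + 41.0535*t^3 + 17.6123*t^2 - 29.9736*t - 12.118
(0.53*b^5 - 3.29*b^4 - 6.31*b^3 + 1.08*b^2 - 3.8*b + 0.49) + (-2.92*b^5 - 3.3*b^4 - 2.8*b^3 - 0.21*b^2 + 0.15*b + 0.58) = -2.39*b^5 - 6.59*b^4 - 9.11*b^3 + 0.87*b^2 - 3.65*b + 1.07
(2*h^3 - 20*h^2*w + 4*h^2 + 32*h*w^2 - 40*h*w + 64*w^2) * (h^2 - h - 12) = 2*h^5 - 20*h^4*w + 2*h^4 + 32*h^3*w^2 - 20*h^3*w - 28*h^3 + 32*h^2*w^2 + 280*h^2*w - 48*h^2 - 448*h*w^2 + 480*h*w - 768*w^2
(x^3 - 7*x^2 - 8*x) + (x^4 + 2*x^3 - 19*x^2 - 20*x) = x^4 + 3*x^3 - 26*x^2 - 28*x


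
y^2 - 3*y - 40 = (y - 8)*(y + 5)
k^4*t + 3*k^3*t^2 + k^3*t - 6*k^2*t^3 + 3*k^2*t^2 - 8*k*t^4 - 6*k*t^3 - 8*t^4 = (k - 2*t)*(k + t)*(k + 4*t)*(k*t + t)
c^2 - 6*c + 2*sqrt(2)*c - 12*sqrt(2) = (c - 6)*(c + 2*sqrt(2))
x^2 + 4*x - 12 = (x - 2)*(x + 6)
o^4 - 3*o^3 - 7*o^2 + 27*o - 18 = (o - 3)*(o - 2)*(o - 1)*(o + 3)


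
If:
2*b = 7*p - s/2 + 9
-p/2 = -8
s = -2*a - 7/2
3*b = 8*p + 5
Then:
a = -409/12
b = 133/3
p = 16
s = 194/3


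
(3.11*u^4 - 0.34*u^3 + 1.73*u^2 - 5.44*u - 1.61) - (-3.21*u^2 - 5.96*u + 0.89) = 3.11*u^4 - 0.34*u^3 + 4.94*u^2 + 0.52*u - 2.5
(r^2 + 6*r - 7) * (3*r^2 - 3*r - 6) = 3*r^4 + 15*r^3 - 45*r^2 - 15*r + 42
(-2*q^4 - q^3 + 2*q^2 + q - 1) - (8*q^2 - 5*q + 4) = -2*q^4 - q^3 - 6*q^2 + 6*q - 5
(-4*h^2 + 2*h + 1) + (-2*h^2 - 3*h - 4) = -6*h^2 - h - 3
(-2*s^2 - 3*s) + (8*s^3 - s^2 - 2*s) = 8*s^3 - 3*s^2 - 5*s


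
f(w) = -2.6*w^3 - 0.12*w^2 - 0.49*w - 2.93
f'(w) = -7.8*w^2 - 0.24*w - 0.49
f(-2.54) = 40.15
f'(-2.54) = -50.20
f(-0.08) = -2.89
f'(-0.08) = -0.52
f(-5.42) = 410.17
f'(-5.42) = -228.33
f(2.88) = -67.44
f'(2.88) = -65.88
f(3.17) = -88.51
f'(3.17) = -79.63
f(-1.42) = 4.97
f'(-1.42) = -15.88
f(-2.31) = 29.61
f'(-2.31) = -41.56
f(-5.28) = 379.03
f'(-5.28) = -216.67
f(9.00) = -1912.46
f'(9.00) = -634.45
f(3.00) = -75.68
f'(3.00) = -71.41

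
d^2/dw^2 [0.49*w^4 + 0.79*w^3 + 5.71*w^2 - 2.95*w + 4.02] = 5.88*w^2 + 4.74*w + 11.42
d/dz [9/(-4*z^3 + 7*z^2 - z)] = 9*(12*z^2 - 14*z + 1)/(z^2*(4*z^2 - 7*z + 1)^2)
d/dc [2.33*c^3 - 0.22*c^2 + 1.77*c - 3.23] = 6.99*c^2 - 0.44*c + 1.77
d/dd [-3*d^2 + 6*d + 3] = 6 - 6*d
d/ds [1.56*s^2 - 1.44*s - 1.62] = 3.12*s - 1.44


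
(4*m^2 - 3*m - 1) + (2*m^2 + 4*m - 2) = 6*m^2 + m - 3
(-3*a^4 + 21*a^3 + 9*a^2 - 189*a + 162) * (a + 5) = -3*a^5 + 6*a^4 + 114*a^3 - 144*a^2 - 783*a + 810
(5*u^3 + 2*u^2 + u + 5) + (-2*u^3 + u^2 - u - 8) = 3*u^3 + 3*u^2 - 3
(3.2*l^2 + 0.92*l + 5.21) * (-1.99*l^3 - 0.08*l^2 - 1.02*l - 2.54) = -6.368*l^5 - 2.0868*l^4 - 13.7055*l^3 - 9.4832*l^2 - 7.651*l - 13.2334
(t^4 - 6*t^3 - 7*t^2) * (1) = t^4 - 6*t^3 - 7*t^2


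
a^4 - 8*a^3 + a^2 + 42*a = a*(a - 7)*(a - 3)*(a + 2)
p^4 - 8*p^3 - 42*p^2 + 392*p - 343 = (p - 7)^2*(p - 1)*(p + 7)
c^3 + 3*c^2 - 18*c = c*(c - 3)*(c + 6)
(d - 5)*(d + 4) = d^2 - d - 20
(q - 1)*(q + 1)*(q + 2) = q^3 + 2*q^2 - q - 2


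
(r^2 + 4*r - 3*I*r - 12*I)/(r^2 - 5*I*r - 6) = (r + 4)/(r - 2*I)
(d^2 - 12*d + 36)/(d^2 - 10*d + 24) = (d - 6)/(d - 4)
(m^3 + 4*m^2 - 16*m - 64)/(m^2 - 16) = m + 4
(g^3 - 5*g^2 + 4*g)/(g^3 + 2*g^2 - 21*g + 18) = g*(g - 4)/(g^2 + 3*g - 18)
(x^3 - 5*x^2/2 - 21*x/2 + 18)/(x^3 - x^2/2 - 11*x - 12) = (2*x^2 + 3*x - 9)/(2*x^2 + 7*x + 6)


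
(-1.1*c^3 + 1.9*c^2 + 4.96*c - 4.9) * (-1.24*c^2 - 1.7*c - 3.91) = 1.364*c^5 - 0.486*c^4 - 5.0794*c^3 - 9.785*c^2 - 11.0636*c + 19.159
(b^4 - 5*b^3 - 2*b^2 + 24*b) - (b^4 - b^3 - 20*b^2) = -4*b^3 + 18*b^2 + 24*b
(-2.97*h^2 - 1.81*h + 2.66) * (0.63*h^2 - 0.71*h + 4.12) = -1.8711*h^4 + 0.9684*h^3 - 9.2755*h^2 - 9.3458*h + 10.9592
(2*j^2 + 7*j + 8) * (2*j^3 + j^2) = 4*j^5 + 16*j^4 + 23*j^3 + 8*j^2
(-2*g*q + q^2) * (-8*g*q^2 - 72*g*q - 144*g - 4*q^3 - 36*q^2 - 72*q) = 16*g^2*q^3 + 144*g^2*q^2 + 288*g^2*q - 4*q^5 - 36*q^4 - 72*q^3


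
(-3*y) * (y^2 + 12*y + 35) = -3*y^3 - 36*y^2 - 105*y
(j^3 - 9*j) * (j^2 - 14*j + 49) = j^5 - 14*j^4 + 40*j^3 + 126*j^2 - 441*j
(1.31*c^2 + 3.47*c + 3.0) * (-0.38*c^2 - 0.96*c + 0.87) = -0.4978*c^4 - 2.5762*c^3 - 3.3315*c^2 + 0.1389*c + 2.61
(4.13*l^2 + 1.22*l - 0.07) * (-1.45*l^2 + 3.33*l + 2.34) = -5.9885*l^4 + 11.9839*l^3 + 13.8283*l^2 + 2.6217*l - 0.1638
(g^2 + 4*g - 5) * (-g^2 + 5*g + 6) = -g^4 + g^3 + 31*g^2 - g - 30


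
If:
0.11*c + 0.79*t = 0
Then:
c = -7.18181818181818*t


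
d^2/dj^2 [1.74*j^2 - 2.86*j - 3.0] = 3.48000000000000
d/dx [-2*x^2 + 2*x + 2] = 2 - 4*x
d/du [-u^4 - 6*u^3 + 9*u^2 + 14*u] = -4*u^3 - 18*u^2 + 18*u + 14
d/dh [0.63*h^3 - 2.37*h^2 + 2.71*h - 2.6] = 1.89*h^2 - 4.74*h + 2.71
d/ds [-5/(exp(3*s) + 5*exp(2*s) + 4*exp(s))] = 5*(3*exp(2*s) + 10*exp(s) + 4)*exp(-s)/(exp(2*s) + 5*exp(s) + 4)^2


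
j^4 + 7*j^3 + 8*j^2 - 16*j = j*(j - 1)*(j + 4)^2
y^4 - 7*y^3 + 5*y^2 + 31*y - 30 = (y - 5)*(y - 3)*(y - 1)*(y + 2)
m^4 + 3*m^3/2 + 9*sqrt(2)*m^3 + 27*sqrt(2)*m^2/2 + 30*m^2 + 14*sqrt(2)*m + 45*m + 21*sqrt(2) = (m + 3/2)*(m + sqrt(2))^2*(m + 7*sqrt(2))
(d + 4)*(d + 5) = d^2 + 9*d + 20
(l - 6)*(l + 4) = l^2 - 2*l - 24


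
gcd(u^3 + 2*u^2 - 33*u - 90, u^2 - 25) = u + 5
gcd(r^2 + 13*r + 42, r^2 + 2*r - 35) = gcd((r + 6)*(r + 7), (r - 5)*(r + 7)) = r + 7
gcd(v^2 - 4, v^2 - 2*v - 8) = v + 2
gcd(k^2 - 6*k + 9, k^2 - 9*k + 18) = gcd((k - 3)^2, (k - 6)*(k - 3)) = k - 3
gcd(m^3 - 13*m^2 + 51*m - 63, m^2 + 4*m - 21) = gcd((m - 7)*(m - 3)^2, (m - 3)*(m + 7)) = m - 3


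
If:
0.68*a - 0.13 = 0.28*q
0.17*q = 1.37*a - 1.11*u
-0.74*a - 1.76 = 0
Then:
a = -2.38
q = -6.24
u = -1.98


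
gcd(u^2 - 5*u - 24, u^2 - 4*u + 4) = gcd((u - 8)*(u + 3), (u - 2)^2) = 1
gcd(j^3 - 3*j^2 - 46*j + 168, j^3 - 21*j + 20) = j - 4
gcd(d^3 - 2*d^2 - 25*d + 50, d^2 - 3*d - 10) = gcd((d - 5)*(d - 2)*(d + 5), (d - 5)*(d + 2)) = d - 5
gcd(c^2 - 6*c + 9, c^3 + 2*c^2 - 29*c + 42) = c - 3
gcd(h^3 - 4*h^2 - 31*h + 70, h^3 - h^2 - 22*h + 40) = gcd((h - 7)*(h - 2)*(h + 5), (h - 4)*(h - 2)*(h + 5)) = h^2 + 3*h - 10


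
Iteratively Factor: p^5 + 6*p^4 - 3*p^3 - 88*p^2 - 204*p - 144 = (p + 2)*(p^4 + 4*p^3 - 11*p^2 - 66*p - 72) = (p - 4)*(p + 2)*(p^3 + 8*p^2 + 21*p + 18) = (p - 4)*(p + 2)*(p + 3)*(p^2 + 5*p + 6) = (p - 4)*(p + 2)*(p + 3)^2*(p + 2)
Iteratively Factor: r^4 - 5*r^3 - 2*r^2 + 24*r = (r - 4)*(r^3 - r^2 - 6*r) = (r - 4)*(r - 3)*(r^2 + 2*r) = (r - 4)*(r - 3)*(r + 2)*(r)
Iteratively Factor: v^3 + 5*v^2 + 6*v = (v)*(v^2 + 5*v + 6) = v*(v + 2)*(v + 3)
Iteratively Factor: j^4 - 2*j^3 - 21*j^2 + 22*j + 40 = (j + 1)*(j^3 - 3*j^2 - 18*j + 40) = (j - 5)*(j + 1)*(j^2 + 2*j - 8) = (j - 5)*(j - 2)*(j + 1)*(j + 4)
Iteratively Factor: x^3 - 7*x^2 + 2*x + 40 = (x - 4)*(x^2 - 3*x - 10) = (x - 5)*(x - 4)*(x + 2)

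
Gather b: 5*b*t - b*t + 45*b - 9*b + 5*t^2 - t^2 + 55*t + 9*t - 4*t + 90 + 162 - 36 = b*(4*t + 36) + 4*t^2 + 60*t + 216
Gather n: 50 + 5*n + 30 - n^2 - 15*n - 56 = -n^2 - 10*n + 24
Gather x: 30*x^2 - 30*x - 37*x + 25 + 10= 30*x^2 - 67*x + 35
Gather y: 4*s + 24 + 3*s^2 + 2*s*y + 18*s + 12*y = 3*s^2 + 22*s + y*(2*s + 12) + 24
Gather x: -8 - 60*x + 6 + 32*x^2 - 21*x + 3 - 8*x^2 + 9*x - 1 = 24*x^2 - 72*x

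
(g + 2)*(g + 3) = g^2 + 5*g + 6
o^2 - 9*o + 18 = (o - 6)*(o - 3)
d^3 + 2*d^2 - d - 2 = (d - 1)*(d + 1)*(d + 2)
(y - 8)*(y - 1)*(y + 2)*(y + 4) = y^4 - 3*y^3 - 38*y^2 - 24*y + 64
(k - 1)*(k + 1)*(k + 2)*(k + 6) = k^4 + 8*k^3 + 11*k^2 - 8*k - 12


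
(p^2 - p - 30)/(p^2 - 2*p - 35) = (p - 6)/(p - 7)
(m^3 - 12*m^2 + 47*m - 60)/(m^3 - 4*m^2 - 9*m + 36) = (m - 5)/(m + 3)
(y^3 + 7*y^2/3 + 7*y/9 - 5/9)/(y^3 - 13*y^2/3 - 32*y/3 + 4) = (3*y^2 + 8*y + 5)/(3*(y^2 - 4*y - 12))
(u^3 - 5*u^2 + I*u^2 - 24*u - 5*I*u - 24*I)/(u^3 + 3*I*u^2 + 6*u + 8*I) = (u^2 - 5*u - 24)/(u^2 + 2*I*u + 8)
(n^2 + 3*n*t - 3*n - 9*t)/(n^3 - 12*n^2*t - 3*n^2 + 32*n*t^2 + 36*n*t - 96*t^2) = (n + 3*t)/(n^2 - 12*n*t + 32*t^2)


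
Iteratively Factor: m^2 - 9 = (m - 3)*(m + 3)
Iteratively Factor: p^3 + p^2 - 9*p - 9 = (p - 3)*(p^2 + 4*p + 3) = (p - 3)*(p + 1)*(p + 3)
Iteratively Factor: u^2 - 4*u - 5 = (u - 5)*(u + 1)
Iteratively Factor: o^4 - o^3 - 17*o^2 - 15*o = (o + 1)*(o^3 - 2*o^2 - 15*o) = (o + 1)*(o + 3)*(o^2 - 5*o) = (o - 5)*(o + 1)*(o + 3)*(o)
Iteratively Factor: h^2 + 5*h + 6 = (h + 2)*(h + 3)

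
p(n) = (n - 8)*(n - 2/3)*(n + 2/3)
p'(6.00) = 11.56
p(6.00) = -71.11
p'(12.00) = 239.56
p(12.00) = 574.22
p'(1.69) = -18.92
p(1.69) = -15.22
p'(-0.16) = 2.19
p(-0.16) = 3.42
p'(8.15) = 68.42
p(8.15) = 9.90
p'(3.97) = -16.68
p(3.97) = -61.73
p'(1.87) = -19.87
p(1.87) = -18.71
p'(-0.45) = 7.36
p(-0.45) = 2.04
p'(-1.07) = 20.11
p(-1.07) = -6.35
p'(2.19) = -21.10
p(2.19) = -25.28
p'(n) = (n - 8)*(n - 2/3) + (n - 8)*(n + 2/3) + (n - 2/3)*(n + 2/3) = 3*n^2 - 16*n - 4/9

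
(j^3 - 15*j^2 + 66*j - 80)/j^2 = j - 15 + 66/j - 80/j^2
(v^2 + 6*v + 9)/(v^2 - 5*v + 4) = (v^2 + 6*v + 9)/(v^2 - 5*v + 4)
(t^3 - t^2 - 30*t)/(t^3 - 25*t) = (t - 6)/(t - 5)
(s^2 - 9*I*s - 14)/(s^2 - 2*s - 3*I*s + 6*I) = (s^2 - 9*I*s - 14)/(s^2 - 2*s - 3*I*s + 6*I)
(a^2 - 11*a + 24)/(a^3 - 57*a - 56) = (a - 3)/(a^2 + 8*a + 7)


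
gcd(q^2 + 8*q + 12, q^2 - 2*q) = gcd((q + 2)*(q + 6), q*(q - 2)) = 1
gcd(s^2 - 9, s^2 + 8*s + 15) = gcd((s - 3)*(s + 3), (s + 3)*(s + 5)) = s + 3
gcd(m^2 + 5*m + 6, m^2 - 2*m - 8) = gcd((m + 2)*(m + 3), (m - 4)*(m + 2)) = m + 2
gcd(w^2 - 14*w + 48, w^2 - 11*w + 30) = w - 6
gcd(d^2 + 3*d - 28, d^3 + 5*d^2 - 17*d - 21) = d + 7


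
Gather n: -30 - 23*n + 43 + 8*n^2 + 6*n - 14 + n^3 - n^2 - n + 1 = n^3 + 7*n^2 - 18*n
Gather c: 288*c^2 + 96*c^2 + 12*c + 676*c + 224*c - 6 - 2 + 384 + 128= 384*c^2 + 912*c + 504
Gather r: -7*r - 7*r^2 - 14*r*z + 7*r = -7*r^2 - 14*r*z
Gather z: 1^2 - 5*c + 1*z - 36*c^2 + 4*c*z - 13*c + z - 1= -36*c^2 - 18*c + z*(4*c + 2)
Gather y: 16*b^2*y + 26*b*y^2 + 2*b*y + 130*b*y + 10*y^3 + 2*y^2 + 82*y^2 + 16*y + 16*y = 10*y^3 + y^2*(26*b + 84) + y*(16*b^2 + 132*b + 32)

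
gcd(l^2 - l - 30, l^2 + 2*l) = 1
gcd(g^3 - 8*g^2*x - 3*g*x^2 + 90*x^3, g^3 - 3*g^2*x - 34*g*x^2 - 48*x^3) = g + 3*x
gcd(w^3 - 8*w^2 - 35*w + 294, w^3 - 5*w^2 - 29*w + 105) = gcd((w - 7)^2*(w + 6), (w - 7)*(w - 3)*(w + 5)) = w - 7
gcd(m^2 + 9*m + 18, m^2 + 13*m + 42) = m + 6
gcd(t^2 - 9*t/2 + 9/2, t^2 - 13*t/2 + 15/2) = t - 3/2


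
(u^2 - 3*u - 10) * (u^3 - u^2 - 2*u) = u^5 - 4*u^4 - 9*u^3 + 16*u^2 + 20*u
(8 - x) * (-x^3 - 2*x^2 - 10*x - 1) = x^4 - 6*x^3 - 6*x^2 - 79*x - 8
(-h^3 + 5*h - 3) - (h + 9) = -h^3 + 4*h - 12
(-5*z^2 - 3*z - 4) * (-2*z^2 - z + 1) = 10*z^4 + 11*z^3 + 6*z^2 + z - 4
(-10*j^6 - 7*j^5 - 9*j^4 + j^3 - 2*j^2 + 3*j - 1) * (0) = 0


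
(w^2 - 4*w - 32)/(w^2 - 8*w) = (w + 4)/w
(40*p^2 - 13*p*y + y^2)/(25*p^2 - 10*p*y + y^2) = (-8*p + y)/(-5*p + y)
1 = 1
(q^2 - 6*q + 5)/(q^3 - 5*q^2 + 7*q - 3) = (q - 5)/(q^2 - 4*q + 3)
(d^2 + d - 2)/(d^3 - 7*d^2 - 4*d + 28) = (d - 1)/(d^2 - 9*d + 14)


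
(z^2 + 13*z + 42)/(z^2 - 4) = (z^2 + 13*z + 42)/(z^2 - 4)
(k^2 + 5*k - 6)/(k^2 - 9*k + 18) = (k^2 + 5*k - 6)/(k^2 - 9*k + 18)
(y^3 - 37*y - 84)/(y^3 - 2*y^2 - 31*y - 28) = (y + 3)/(y + 1)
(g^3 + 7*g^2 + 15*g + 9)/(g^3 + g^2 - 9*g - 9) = (g + 3)/(g - 3)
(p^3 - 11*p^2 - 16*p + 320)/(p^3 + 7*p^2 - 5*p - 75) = (p^2 - 16*p + 64)/(p^2 + 2*p - 15)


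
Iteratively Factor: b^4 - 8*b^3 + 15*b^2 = (b - 5)*(b^3 - 3*b^2) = (b - 5)*(b - 3)*(b^2) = b*(b - 5)*(b - 3)*(b)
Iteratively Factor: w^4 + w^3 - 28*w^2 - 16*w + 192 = (w - 4)*(w^3 + 5*w^2 - 8*w - 48) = (w - 4)*(w - 3)*(w^2 + 8*w + 16) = (w - 4)*(w - 3)*(w + 4)*(w + 4)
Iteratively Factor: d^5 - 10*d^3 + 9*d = (d + 3)*(d^4 - 3*d^3 - d^2 + 3*d) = d*(d + 3)*(d^3 - 3*d^2 - d + 3) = d*(d + 1)*(d + 3)*(d^2 - 4*d + 3) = d*(d - 3)*(d + 1)*(d + 3)*(d - 1)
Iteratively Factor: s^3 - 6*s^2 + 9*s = (s)*(s^2 - 6*s + 9) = s*(s - 3)*(s - 3)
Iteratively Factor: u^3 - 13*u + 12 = (u - 3)*(u^2 + 3*u - 4) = (u - 3)*(u + 4)*(u - 1)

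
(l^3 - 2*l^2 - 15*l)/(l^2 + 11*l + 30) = l*(l^2 - 2*l - 15)/(l^2 + 11*l + 30)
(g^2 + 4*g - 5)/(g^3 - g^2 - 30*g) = (g - 1)/(g*(g - 6))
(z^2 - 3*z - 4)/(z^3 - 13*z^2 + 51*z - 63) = (z^2 - 3*z - 4)/(z^3 - 13*z^2 + 51*z - 63)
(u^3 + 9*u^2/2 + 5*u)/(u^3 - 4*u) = (u + 5/2)/(u - 2)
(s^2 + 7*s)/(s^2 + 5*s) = (s + 7)/(s + 5)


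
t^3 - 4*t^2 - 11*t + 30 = (t - 5)*(t - 2)*(t + 3)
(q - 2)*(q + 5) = q^2 + 3*q - 10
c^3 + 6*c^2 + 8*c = c*(c + 2)*(c + 4)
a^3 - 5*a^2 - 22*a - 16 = (a - 8)*(a + 1)*(a + 2)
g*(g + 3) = g^2 + 3*g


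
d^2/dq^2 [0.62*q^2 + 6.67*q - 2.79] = 1.24000000000000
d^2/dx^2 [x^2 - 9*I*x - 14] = 2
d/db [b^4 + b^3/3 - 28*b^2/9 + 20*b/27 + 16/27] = 4*b^3 + b^2 - 56*b/9 + 20/27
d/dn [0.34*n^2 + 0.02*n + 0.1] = 0.68*n + 0.02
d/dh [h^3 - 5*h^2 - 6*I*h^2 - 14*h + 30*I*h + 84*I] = 3*h^2 - 10*h - 12*I*h - 14 + 30*I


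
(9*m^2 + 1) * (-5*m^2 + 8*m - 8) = -45*m^4 + 72*m^3 - 77*m^2 + 8*m - 8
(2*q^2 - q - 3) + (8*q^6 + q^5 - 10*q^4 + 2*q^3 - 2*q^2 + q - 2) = 8*q^6 + q^5 - 10*q^4 + 2*q^3 - 5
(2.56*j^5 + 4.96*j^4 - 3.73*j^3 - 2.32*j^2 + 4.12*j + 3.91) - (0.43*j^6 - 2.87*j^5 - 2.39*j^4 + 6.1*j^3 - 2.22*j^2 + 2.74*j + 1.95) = -0.43*j^6 + 5.43*j^5 + 7.35*j^4 - 9.83*j^3 - 0.0999999999999996*j^2 + 1.38*j + 1.96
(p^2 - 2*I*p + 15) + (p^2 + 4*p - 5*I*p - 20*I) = 2*p^2 + 4*p - 7*I*p + 15 - 20*I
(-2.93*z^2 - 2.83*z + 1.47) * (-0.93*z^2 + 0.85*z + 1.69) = 2.7249*z^4 + 0.1414*z^3 - 8.7243*z^2 - 3.5332*z + 2.4843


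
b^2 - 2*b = b*(b - 2)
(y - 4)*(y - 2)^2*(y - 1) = y^4 - 9*y^3 + 28*y^2 - 36*y + 16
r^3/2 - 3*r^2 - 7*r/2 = r*(r/2 + 1/2)*(r - 7)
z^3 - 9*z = z*(z - 3)*(z + 3)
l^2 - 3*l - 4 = (l - 4)*(l + 1)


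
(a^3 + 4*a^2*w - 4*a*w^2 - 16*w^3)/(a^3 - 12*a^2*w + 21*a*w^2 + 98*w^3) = (a^2 + 2*a*w - 8*w^2)/(a^2 - 14*a*w + 49*w^2)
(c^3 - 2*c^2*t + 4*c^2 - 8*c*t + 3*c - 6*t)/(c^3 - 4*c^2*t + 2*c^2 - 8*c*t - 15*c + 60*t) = (c^3 - 2*c^2*t + 4*c^2 - 8*c*t + 3*c - 6*t)/(c^3 - 4*c^2*t + 2*c^2 - 8*c*t - 15*c + 60*t)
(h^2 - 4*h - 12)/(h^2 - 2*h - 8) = (h - 6)/(h - 4)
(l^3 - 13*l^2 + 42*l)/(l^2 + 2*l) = (l^2 - 13*l + 42)/(l + 2)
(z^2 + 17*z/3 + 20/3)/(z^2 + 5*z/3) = (z + 4)/z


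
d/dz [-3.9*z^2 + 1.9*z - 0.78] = 1.9 - 7.8*z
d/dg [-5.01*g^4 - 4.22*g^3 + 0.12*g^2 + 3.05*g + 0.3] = -20.04*g^3 - 12.66*g^2 + 0.24*g + 3.05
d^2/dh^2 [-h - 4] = 0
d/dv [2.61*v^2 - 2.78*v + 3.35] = 5.22*v - 2.78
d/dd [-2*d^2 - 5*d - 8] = -4*d - 5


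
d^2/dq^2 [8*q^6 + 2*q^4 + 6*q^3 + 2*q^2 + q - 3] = 240*q^4 + 24*q^2 + 36*q + 4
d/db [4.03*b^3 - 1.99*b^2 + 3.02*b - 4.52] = 12.09*b^2 - 3.98*b + 3.02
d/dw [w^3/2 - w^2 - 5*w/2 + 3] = 3*w^2/2 - 2*w - 5/2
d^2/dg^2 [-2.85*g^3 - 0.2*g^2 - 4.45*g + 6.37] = -17.1*g - 0.4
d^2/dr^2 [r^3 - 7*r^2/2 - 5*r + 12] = 6*r - 7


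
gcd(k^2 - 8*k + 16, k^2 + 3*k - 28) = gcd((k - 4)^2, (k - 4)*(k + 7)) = k - 4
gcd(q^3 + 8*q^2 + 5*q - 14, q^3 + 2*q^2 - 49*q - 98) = q^2 + 9*q + 14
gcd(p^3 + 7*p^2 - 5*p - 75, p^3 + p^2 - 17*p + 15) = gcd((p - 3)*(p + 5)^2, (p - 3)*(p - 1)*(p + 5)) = p^2 + 2*p - 15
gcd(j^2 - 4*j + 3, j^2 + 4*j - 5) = j - 1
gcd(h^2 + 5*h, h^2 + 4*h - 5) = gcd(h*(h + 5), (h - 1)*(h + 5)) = h + 5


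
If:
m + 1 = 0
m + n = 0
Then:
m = -1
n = 1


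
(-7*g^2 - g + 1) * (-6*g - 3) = 42*g^3 + 27*g^2 - 3*g - 3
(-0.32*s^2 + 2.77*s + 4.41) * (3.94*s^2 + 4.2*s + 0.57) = -1.2608*s^4 + 9.5698*s^3 + 28.827*s^2 + 20.1009*s + 2.5137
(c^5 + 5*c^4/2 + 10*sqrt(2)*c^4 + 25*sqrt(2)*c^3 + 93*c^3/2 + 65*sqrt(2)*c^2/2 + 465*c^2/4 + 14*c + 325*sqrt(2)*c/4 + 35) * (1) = c^5 + 5*c^4/2 + 10*sqrt(2)*c^4 + 25*sqrt(2)*c^3 + 93*c^3/2 + 65*sqrt(2)*c^2/2 + 465*c^2/4 + 14*c + 325*sqrt(2)*c/4 + 35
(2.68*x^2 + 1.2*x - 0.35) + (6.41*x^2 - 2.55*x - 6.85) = 9.09*x^2 - 1.35*x - 7.2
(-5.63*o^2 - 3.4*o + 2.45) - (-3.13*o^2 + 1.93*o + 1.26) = -2.5*o^2 - 5.33*o + 1.19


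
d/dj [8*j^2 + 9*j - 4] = 16*j + 9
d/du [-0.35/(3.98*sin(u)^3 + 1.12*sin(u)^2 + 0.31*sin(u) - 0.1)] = (4.179*sin(u)^2 + 0.784*sin(u) + 0.1085)*cos(u)/(3.98*sin(u)^3 + 1.12*sin(u)^2 + 0.31*sin(u) - 0.1)^2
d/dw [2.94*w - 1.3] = 2.94000000000000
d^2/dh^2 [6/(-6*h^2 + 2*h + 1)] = 24*(-18*h^2 + 6*h + 2*(6*h - 1)^2 + 3)/(-6*h^2 + 2*h + 1)^3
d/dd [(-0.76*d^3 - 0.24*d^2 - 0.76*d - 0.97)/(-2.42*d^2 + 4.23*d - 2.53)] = (1.8392*d^4 - 6.4296*d^3 + 2.914*d^2 - 3.4804*d + 6.0259)/(5.8564*d^4 - 20.4732*d^3 + 30.1381*d^2 - 21.4038*d + 6.4009)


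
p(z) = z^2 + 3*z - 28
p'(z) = 2*z + 3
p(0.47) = -26.37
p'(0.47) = 3.94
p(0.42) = -26.56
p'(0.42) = 3.84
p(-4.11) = -23.44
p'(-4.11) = -5.22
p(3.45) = -5.75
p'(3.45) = 9.90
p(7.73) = 54.94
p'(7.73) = 18.46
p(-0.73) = -29.66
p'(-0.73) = 1.54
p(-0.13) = -28.37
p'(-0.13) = 2.74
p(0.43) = -26.53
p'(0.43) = 3.86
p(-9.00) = 26.00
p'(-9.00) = -15.00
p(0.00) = -28.00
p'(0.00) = 3.00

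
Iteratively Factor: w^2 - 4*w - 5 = (w - 5)*(w + 1)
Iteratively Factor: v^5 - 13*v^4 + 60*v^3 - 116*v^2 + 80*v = (v)*(v^4 - 13*v^3 + 60*v^2 - 116*v + 80) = v*(v - 2)*(v^3 - 11*v^2 + 38*v - 40) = v*(v - 4)*(v - 2)*(v^2 - 7*v + 10) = v*(v - 5)*(v - 4)*(v - 2)*(v - 2)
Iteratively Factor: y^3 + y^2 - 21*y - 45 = (y + 3)*(y^2 - 2*y - 15) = (y + 3)^2*(y - 5)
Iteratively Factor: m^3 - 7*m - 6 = (m - 3)*(m^2 + 3*m + 2) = (m - 3)*(m + 2)*(m + 1)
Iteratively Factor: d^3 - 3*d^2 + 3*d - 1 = (d - 1)*(d^2 - 2*d + 1) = (d - 1)^2*(d - 1)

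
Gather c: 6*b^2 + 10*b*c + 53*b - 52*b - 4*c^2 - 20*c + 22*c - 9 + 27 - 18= 6*b^2 + b - 4*c^2 + c*(10*b + 2)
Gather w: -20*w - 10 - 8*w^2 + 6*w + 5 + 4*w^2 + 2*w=-4*w^2 - 12*w - 5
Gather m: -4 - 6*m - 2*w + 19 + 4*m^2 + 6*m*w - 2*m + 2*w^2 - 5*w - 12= 4*m^2 + m*(6*w - 8) + 2*w^2 - 7*w + 3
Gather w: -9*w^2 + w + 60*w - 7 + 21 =-9*w^2 + 61*w + 14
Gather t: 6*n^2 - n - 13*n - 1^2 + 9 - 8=6*n^2 - 14*n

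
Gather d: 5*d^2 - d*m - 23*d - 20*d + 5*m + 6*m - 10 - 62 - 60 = 5*d^2 + d*(-m - 43) + 11*m - 132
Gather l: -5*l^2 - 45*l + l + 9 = -5*l^2 - 44*l + 9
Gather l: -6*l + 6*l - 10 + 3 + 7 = 0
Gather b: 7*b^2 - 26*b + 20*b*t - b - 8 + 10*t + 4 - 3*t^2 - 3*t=7*b^2 + b*(20*t - 27) - 3*t^2 + 7*t - 4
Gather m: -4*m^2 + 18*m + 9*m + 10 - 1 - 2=-4*m^2 + 27*m + 7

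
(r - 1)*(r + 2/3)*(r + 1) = r^3 + 2*r^2/3 - r - 2/3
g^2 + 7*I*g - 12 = (g + 3*I)*(g + 4*I)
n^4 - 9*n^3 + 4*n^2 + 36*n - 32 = (n - 8)*(n - 2)*(n - 1)*(n + 2)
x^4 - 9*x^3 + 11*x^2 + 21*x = x*(x - 7)*(x - 3)*(x + 1)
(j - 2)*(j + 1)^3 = j^4 + j^3 - 3*j^2 - 5*j - 2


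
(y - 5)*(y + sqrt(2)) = y^2 - 5*y + sqrt(2)*y - 5*sqrt(2)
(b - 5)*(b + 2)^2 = b^3 - b^2 - 16*b - 20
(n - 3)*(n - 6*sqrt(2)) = n^2 - 6*sqrt(2)*n - 3*n + 18*sqrt(2)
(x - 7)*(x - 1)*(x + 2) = x^3 - 6*x^2 - 9*x + 14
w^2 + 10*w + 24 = (w + 4)*(w + 6)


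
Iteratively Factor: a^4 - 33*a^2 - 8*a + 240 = (a - 3)*(a^3 + 3*a^2 - 24*a - 80) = (a - 3)*(a + 4)*(a^2 - a - 20) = (a - 3)*(a + 4)^2*(a - 5)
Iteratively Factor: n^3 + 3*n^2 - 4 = (n + 2)*(n^2 + n - 2) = (n + 2)^2*(n - 1)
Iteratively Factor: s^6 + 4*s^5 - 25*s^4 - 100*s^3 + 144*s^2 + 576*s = (s + 4)*(s^5 - 25*s^3 + 144*s) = (s - 4)*(s + 4)*(s^4 + 4*s^3 - 9*s^2 - 36*s) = (s - 4)*(s - 3)*(s + 4)*(s^3 + 7*s^2 + 12*s) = (s - 4)*(s - 3)*(s + 4)^2*(s^2 + 3*s) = s*(s - 4)*(s - 3)*(s + 4)^2*(s + 3)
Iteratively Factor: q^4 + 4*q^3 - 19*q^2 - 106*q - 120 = (q + 3)*(q^3 + q^2 - 22*q - 40) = (q + 3)*(q + 4)*(q^2 - 3*q - 10) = (q - 5)*(q + 3)*(q + 4)*(q + 2)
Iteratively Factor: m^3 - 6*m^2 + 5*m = (m)*(m^2 - 6*m + 5) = m*(m - 1)*(m - 5)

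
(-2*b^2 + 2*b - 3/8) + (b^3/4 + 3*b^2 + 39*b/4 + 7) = b^3/4 + b^2 + 47*b/4 + 53/8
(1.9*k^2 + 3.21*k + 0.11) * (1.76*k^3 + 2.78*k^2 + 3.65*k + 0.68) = 3.344*k^5 + 10.9316*k^4 + 16.0524*k^3 + 13.3143*k^2 + 2.5843*k + 0.0748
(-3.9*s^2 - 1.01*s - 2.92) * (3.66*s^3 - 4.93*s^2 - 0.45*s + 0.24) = -14.274*s^5 + 15.5304*s^4 - 3.9529*s^3 + 13.9141*s^2 + 1.0716*s - 0.7008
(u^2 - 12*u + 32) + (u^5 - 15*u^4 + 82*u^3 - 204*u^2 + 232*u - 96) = u^5 - 15*u^4 + 82*u^3 - 203*u^2 + 220*u - 64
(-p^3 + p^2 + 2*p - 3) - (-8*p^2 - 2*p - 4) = -p^3 + 9*p^2 + 4*p + 1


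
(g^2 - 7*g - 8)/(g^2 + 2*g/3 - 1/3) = 3*(g - 8)/(3*g - 1)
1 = 1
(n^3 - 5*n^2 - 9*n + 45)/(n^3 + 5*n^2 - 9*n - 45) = (n - 5)/(n + 5)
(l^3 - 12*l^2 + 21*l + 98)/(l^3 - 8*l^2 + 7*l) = (l^2 - 5*l - 14)/(l*(l - 1))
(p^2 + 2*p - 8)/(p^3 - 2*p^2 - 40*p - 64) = (p - 2)/(p^2 - 6*p - 16)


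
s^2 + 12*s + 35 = (s + 5)*(s + 7)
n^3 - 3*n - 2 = (n - 2)*(n + 1)^2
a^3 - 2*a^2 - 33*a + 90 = (a - 5)*(a - 3)*(a + 6)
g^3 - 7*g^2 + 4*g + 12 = (g - 6)*(g - 2)*(g + 1)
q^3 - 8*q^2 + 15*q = q*(q - 5)*(q - 3)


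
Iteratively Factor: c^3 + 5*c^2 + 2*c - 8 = (c - 1)*(c^2 + 6*c + 8) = (c - 1)*(c + 4)*(c + 2)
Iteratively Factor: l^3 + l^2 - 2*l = (l + 2)*(l^2 - l) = (l - 1)*(l + 2)*(l)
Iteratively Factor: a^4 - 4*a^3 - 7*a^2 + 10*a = (a)*(a^3 - 4*a^2 - 7*a + 10) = a*(a - 1)*(a^2 - 3*a - 10) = a*(a - 5)*(a - 1)*(a + 2)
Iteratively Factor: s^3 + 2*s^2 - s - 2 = (s + 1)*(s^2 + s - 2) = (s + 1)*(s + 2)*(s - 1)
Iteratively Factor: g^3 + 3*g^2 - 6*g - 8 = (g + 1)*(g^2 + 2*g - 8) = (g - 2)*(g + 1)*(g + 4)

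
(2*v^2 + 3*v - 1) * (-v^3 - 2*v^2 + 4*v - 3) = -2*v^5 - 7*v^4 + 3*v^3 + 8*v^2 - 13*v + 3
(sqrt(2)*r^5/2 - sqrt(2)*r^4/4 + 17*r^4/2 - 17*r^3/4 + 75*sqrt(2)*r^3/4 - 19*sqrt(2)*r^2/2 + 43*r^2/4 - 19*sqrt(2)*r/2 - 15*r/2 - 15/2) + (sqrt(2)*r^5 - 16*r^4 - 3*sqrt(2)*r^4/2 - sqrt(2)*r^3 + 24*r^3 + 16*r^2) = 3*sqrt(2)*r^5/2 - 15*r^4/2 - 7*sqrt(2)*r^4/4 + 79*r^3/4 + 71*sqrt(2)*r^3/4 - 19*sqrt(2)*r^2/2 + 107*r^2/4 - 19*sqrt(2)*r/2 - 15*r/2 - 15/2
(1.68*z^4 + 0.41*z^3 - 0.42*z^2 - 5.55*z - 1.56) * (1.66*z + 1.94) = 2.7888*z^5 + 3.9398*z^4 + 0.0982*z^3 - 10.0278*z^2 - 13.3566*z - 3.0264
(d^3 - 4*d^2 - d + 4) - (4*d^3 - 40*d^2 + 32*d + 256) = -3*d^3 + 36*d^2 - 33*d - 252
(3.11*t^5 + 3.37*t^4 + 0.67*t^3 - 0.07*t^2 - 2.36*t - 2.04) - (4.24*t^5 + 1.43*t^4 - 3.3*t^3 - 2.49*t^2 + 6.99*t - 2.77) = -1.13*t^5 + 1.94*t^4 + 3.97*t^3 + 2.42*t^2 - 9.35*t + 0.73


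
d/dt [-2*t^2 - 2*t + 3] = -4*t - 2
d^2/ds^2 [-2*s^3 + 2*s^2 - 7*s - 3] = 4 - 12*s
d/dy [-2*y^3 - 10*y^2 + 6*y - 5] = -6*y^2 - 20*y + 6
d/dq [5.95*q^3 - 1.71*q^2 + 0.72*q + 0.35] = 17.85*q^2 - 3.42*q + 0.72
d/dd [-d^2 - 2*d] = -2*d - 2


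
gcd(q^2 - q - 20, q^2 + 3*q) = 1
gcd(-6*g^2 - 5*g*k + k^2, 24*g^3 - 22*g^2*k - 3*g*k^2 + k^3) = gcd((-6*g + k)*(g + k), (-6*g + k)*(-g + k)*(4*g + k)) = 6*g - k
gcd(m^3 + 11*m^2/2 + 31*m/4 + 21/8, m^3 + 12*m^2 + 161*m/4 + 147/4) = m^2 + 5*m + 21/4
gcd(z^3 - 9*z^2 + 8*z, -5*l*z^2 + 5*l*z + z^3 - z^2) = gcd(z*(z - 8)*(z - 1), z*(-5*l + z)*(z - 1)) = z^2 - z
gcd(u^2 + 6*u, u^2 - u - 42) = u + 6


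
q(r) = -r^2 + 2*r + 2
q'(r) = 2 - 2*r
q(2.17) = 1.63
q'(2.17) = -2.34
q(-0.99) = -0.96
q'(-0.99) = 3.98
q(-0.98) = -0.92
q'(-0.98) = 3.96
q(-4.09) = -22.91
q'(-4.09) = 10.18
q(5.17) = -14.39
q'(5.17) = -8.34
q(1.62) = 2.62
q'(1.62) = -1.24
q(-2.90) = -12.21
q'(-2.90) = 7.80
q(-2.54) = -9.53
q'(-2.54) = 7.08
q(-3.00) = -13.00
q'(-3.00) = 8.00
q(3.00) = -1.00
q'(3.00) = -4.00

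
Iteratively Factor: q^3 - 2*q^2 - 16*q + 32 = (q - 2)*(q^2 - 16) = (q - 4)*(q - 2)*(q + 4)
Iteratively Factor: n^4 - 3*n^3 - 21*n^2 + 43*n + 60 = (n - 3)*(n^3 - 21*n - 20) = (n - 5)*(n - 3)*(n^2 + 5*n + 4) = (n - 5)*(n - 3)*(n + 1)*(n + 4)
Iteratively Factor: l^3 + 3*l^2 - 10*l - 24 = (l + 4)*(l^2 - l - 6) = (l + 2)*(l + 4)*(l - 3)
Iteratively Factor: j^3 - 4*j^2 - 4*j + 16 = (j + 2)*(j^2 - 6*j + 8) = (j - 2)*(j + 2)*(j - 4)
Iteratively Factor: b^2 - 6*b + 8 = (b - 2)*(b - 4)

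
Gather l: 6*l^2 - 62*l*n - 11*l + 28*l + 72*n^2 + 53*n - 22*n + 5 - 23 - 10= 6*l^2 + l*(17 - 62*n) + 72*n^2 + 31*n - 28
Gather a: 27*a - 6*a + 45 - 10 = 21*a + 35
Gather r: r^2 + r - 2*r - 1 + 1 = r^2 - r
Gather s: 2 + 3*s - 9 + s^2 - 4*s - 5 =s^2 - s - 12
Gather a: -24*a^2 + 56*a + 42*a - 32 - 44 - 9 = -24*a^2 + 98*a - 85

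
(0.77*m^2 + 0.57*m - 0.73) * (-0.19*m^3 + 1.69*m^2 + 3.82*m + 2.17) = -0.1463*m^5 + 1.193*m^4 + 4.0434*m^3 + 2.6146*m^2 - 1.5517*m - 1.5841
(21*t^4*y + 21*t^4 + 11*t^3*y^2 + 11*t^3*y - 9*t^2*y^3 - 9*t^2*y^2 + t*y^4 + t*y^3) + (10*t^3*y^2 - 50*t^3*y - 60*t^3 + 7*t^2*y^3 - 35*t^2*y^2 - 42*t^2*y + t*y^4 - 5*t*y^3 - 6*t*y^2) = 21*t^4*y + 21*t^4 + 21*t^3*y^2 - 39*t^3*y - 60*t^3 - 2*t^2*y^3 - 44*t^2*y^2 - 42*t^2*y + 2*t*y^4 - 4*t*y^3 - 6*t*y^2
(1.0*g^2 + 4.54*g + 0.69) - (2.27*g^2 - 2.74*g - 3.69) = -1.27*g^2 + 7.28*g + 4.38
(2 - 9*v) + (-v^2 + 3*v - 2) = -v^2 - 6*v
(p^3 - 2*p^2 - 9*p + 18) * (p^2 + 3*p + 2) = p^5 + p^4 - 13*p^3 - 13*p^2 + 36*p + 36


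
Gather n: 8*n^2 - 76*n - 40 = 8*n^2 - 76*n - 40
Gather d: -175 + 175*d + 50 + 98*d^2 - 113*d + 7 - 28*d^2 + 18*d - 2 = 70*d^2 + 80*d - 120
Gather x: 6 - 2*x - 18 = -2*x - 12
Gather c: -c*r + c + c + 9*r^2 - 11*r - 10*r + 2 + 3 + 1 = c*(2 - r) + 9*r^2 - 21*r + 6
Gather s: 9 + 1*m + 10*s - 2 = m + 10*s + 7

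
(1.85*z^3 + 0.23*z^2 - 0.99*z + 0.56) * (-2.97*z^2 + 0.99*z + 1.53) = -5.4945*z^5 + 1.1484*z^4 + 5.9985*z^3 - 2.2914*z^2 - 0.9603*z + 0.8568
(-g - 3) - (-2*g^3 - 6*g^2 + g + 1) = 2*g^3 + 6*g^2 - 2*g - 4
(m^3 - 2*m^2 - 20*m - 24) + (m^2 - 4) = m^3 - m^2 - 20*m - 28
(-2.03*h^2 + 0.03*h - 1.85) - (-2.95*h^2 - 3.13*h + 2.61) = 0.92*h^2 + 3.16*h - 4.46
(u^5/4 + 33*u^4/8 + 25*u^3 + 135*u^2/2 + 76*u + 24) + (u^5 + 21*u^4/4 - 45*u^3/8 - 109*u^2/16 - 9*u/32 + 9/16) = 5*u^5/4 + 75*u^4/8 + 155*u^3/8 + 971*u^2/16 + 2423*u/32 + 393/16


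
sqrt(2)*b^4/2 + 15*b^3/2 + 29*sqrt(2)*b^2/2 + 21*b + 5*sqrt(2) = (b + sqrt(2))^2*(b + 5*sqrt(2))*(sqrt(2)*b/2 + 1/2)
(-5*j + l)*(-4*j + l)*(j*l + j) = 20*j^3*l + 20*j^3 - 9*j^2*l^2 - 9*j^2*l + j*l^3 + j*l^2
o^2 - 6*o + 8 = (o - 4)*(o - 2)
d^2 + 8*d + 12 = (d + 2)*(d + 6)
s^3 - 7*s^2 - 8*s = s*(s - 8)*(s + 1)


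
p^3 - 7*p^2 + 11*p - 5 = (p - 5)*(p - 1)^2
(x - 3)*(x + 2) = x^2 - x - 6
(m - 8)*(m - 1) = m^2 - 9*m + 8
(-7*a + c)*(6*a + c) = -42*a^2 - a*c + c^2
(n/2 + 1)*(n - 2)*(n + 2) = n^3/2 + n^2 - 2*n - 4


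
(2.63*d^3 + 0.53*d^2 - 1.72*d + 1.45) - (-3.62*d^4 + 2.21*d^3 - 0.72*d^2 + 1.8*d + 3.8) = 3.62*d^4 + 0.42*d^3 + 1.25*d^2 - 3.52*d - 2.35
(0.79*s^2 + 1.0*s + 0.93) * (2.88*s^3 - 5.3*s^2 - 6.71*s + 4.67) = 2.2752*s^5 - 1.307*s^4 - 7.9225*s^3 - 7.9497*s^2 - 1.5703*s + 4.3431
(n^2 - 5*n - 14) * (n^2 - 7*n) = n^4 - 12*n^3 + 21*n^2 + 98*n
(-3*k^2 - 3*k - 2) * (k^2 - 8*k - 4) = -3*k^4 + 21*k^3 + 34*k^2 + 28*k + 8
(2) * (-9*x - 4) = -18*x - 8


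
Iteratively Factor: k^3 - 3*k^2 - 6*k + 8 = (k + 2)*(k^2 - 5*k + 4) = (k - 1)*(k + 2)*(k - 4)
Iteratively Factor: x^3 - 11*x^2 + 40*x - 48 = (x - 4)*(x^2 - 7*x + 12) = (x - 4)^2*(x - 3)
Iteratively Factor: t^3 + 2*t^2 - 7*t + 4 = (t - 1)*(t^2 + 3*t - 4) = (t - 1)*(t + 4)*(t - 1)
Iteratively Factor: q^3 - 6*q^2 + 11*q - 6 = (q - 2)*(q^2 - 4*q + 3) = (q - 2)*(q - 1)*(q - 3)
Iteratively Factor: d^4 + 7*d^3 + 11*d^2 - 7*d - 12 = (d + 3)*(d^3 + 4*d^2 - d - 4) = (d + 1)*(d + 3)*(d^2 + 3*d - 4) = (d + 1)*(d + 3)*(d + 4)*(d - 1)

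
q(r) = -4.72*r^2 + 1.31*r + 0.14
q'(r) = 1.31 - 9.44*r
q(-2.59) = -34.92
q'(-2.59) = 25.76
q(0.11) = 0.23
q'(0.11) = 0.27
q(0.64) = -0.95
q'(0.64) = -4.73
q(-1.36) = -10.37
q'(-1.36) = 14.15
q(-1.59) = -13.88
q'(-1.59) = 16.32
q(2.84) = -34.21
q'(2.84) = -25.50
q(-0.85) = -4.38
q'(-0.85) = 9.33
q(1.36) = -6.81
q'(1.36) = -11.53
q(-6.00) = -177.64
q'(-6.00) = 57.95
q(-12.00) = -695.26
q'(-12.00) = 114.59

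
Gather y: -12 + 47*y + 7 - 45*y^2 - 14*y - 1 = -45*y^2 + 33*y - 6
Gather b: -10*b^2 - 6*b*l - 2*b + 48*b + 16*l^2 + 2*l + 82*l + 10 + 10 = -10*b^2 + b*(46 - 6*l) + 16*l^2 + 84*l + 20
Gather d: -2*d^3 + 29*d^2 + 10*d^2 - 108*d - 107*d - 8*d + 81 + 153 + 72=-2*d^3 + 39*d^2 - 223*d + 306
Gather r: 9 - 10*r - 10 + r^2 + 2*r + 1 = r^2 - 8*r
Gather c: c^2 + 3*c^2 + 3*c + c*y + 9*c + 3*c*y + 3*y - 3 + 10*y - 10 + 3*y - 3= 4*c^2 + c*(4*y + 12) + 16*y - 16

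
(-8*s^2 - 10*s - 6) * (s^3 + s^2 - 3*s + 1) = -8*s^5 - 18*s^4 + 8*s^3 + 16*s^2 + 8*s - 6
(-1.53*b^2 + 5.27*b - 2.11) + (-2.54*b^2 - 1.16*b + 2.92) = -4.07*b^2 + 4.11*b + 0.81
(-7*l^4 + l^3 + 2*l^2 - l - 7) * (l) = -7*l^5 + l^4 + 2*l^3 - l^2 - 7*l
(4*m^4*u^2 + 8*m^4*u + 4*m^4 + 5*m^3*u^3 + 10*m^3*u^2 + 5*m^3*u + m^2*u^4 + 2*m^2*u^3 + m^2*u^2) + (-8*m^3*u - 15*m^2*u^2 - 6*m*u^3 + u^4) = 4*m^4*u^2 + 8*m^4*u + 4*m^4 + 5*m^3*u^3 + 10*m^3*u^2 - 3*m^3*u + m^2*u^4 + 2*m^2*u^3 - 14*m^2*u^2 - 6*m*u^3 + u^4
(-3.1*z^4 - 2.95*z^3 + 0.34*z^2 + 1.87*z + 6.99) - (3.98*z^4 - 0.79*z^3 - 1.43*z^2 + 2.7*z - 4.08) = -7.08*z^4 - 2.16*z^3 + 1.77*z^2 - 0.83*z + 11.07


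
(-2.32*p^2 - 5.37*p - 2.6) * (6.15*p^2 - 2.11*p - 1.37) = -14.268*p^4 - 28.1303*p^3 - 1.4809*p^2 + 12.8429*p + 3.562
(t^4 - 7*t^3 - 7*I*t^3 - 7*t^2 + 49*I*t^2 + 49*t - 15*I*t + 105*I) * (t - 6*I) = t^5 - 7*t^4 - 13*I*t^4 - 49*t^3 + 91*I*t^3 + 343*t^2 + 27*I*t^2 - 90*t - 189*I*t + 630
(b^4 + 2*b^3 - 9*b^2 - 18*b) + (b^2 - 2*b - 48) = b^4 + 2*b^3 - 8*b^2 - 20*b - 48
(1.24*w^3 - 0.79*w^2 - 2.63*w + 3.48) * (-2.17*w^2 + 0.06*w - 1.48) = -2.6908*w^5 + 1.7887*w^4 + 3.8245*w^3 - 6.5402*w^2 + 4.1012*w - 5.1504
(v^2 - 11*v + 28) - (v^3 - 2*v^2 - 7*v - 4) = -v^3 + 3*v^2 - 4*v + 32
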